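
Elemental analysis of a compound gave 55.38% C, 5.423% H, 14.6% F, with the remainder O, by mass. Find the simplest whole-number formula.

Assume 100 g: 55.38 g C, 5.423 g H, 14.6 g F, 24.597 g O.
n(C) = 55.38/12.01 = 4.611, n(H) = 5.423/1.008 = 5.38, n(F) = 14.6/19.00 = 0.7684, n(O) = 24.597/16.00 = 1.537
Ratios (÷ 0.7684): C 6.001, H 7.001, F 1.000, O 2.001
Ratio ≈ 6:7:1:2, so the empirical formula is C6H7FO2

C6H7FO2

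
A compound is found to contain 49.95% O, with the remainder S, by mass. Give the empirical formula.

O2S

Assume 100 g: 49.95 g O, 50.05 g S.
O: 49.95 g ÷ 16.00 g/mol = 3.122 mol
S: 50.05 g ÷ 32.07 g/mol = 1.561 mol
Divide by the smallest (1.561 mol S): O 2.000, S 1.000
Ratio ≈ 2:1, so the empirical formula is O2S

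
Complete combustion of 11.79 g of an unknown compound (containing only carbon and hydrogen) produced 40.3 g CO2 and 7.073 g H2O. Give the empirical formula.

mol C = 40.3 / 44.01 = 0.9157; mass C = 0.9157 × 12.01 = 11.00 g
mol H = 2 × (7.073 / 18.02) = 0.7850; mass H = 0.7850 × 1.008 = 0.7913 g
Ratios (÷ 0.785): C 1.166, H 1.000
Multiply by 6: C 7.00, H 6.00 → C7H6

C7H6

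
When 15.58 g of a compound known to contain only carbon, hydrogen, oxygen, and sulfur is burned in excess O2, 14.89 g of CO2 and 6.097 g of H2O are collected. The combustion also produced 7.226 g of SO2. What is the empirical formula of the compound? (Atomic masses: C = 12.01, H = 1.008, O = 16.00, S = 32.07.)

C3H6O4S

mol C = 14.89 / 44.01 = 0.3383; mass C = 0.3383 × 12.01 = 4.063 g
mol H = 2 × (6.097 / 18.02) = 0.6767; mass H = 0.6767 × 1.008 = 0.6821 g
mol S = 7.226 / 64.07 = 0.1128; mass S = 3.617 g
mass O = 15.58 − (8.362) = 7.218 g → mol O = 0.4511
Divide by the smallest (0.1128 mol S): C 3.000, H 6.000, O 4.000, S 1.000
≈ 3:6:4:1 → C3H6O4S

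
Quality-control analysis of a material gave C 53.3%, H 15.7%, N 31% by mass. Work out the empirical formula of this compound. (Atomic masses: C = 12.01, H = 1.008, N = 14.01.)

Assume 100 g: 53.3 g C, 15.7 g H, 31 g N.
Moles — C: 53.3 / 12.01 = 4.438 mol; H: 15.7 / 1.008 = 15.58 mol; N: 31 / 14.01 = 2.213 mol
Ratios (÷ 2.213): C 2.006, H 7.039, N 1.000
→ C2H7N

C2H7N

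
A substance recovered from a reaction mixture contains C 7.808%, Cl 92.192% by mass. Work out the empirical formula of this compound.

CCl4

Assume 100 g: 7.808 g C, 92.192 g Cl.
Moles — C: 7.808 / 12.01 = 0.6501 mol; Cl: 92.192 / 35.45 = 2.601 mol
Ratios (÷ 0.6501): C 1.000, Cl 4.000
≈ 1:4 → CCl4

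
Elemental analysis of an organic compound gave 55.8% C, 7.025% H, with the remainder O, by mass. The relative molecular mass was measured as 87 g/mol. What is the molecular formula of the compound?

Assume 100 g: 55.8 g C, 7.025 g H, 37.175 g O.
Moles — C: 55.8 / 12.01 = 4.646 mol; H: 7.025 / 1.008 = 6.969 mol; O: 37.175 / 16.00 = 2.323 mol
Divide by the smallest (2.323 mol O): C 2.000, H 3.000, O 1.000
≈ 2:3:1 → C2H3O
Empirical-formula mass = 43.04 g/mol
n = 87 / 43.04 = 2.02 ≈ 2
Molecular formula = (C2H3O)×2 = C4H6O2

C4H6O2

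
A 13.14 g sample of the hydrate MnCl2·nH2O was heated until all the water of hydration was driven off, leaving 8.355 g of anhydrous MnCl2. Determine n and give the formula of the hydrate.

Mass of water lost = 13.14 − 8.355 = 4.785 g → 4.785 / 18.02 = 0.2655 mol H2O
Molar mass of MnCl2 = 125.84 g/mol → mol MnCl2 = 8.355 / 125.84 = 0.06639
n = 0.2655 / 0.06639 = 4.00 ≈ 4 → MnCl2·4H2O

MnCl2·4H2O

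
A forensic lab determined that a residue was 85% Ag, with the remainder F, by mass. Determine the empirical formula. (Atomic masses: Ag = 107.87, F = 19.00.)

AgF

Assume 100 g: 85 g Ag, 15 g F.
Ag: 85 g ÷ 107.87 g/mol = 0.788 mol
F: 15 g ÷ 19.00 g/mol = 0.7895 mol
Ratios (÷ 0.788): Ag 1.000, F 1.002
≈ 1:1 → AgF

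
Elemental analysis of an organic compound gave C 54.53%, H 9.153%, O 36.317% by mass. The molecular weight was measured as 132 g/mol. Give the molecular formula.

C6H12O3

Assume 100 g: 54.53 g C, 9.153 g H, 36.317 g O.
C: 54.53 g ÷ 12.01 g/mol = 4.54 mol
H: 9.153 g ÷ 1.008 g/mol = 9.08 mol
O: 36.317 g ÷ 16.00 g/mol = 2.27 mol
Ratios (÷ 2.27): C 2.000, H 4.000, O 1.000
→ C2H4O
Empirical-formula mass = 44.05 g/mol
n = 132 / 44.05 = 3.00 ≈ 3
Molecular formula = (C2H4O)×3 = C6H12O3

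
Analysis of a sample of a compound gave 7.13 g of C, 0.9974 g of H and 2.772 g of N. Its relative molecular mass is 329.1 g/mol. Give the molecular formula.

C18H30N6

C: 7.13 g ÷ 12.01 g/mol = 0.5937 mol
H: 0.9974 g ÷ 1.008 g/mol = 0.9895 mol
N: 2.772 g ÷ 14.01 g/mol = 0.1979 mol
Smallest is N at 0.1979 mol; normalising gives C 3.000, H 5.001, N 1.000
≈ 3:5:1 → C3H5N
Empirical-formula mass = 55.08 g/mol
n = 329.1 / 55.08 = 5.97 ≈ 6
Molecular formula = (C3H5N)×6 = C18H30N6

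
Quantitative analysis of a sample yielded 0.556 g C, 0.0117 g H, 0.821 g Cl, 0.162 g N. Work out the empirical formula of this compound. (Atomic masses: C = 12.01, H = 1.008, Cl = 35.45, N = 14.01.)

C4HCl2N

C: 0.556 g ÷ 12.01 g/mol = 0.04629 mol
H: 0.0117 g ÷ 1.008 g/mol = 0.01161 mol
Cl: 0.821 g ÷ 35.45 g/mol = 0.02316 mol
N: 0.162 g ÷ 14.01 g/mol = 0.01156 mol
Smallest is N at 0.01156 mol; normalising gives C 4.004, H 1.004, Cl 2.003, N 1.000
Ratio ≈ 4:1:2:1, so the empirical formula is C4HCl2N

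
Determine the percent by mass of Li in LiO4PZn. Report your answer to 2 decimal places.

4.15%

Molar mass = 1(6.94) + 4(16.00) + 1(30.97) + 1(65.38) = 167.290 g/mol
Mass of Li per mole = 1 × 6.94 = 6.940 g
% Li = 6.940 / 167.290 × 100 = 4.15%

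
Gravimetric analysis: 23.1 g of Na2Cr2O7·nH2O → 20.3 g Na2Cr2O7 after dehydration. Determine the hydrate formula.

Na2Cr2O7·2H2O

Mass of water lost = 23.1 − 20.3 = 2.8 g → 2.8 / 18.02 = 0.1554 mol H2O
Molar mass of Na2Cr2O7 = 261.98 g/mol → mol Na2Cr2O7 = 20.3 / 261.98 = 0.07749
n = 0.1554 / 0.07749 = 2.01 ≈ 2 → Na2Cr2O7·2H2O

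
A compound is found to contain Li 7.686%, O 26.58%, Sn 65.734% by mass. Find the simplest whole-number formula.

Assume 100 g: 7.686 g Li, 26.58 g O, 65.734 g Sn.
Li: 7.686 g ÷ 6.94 g/mol = 1.107 mol
O: 26.58 g ÷ 16.00 g/mol = 1.661 mol
Sn: 65.734 g ÷ 118.71 g/mol = 0.5537 mol
Smallest is Sn at 0.5537 mol; normalising gives Li 2.000, O 3.000, Sn 1.000
→ Li2O3Sn

Li2O3Sn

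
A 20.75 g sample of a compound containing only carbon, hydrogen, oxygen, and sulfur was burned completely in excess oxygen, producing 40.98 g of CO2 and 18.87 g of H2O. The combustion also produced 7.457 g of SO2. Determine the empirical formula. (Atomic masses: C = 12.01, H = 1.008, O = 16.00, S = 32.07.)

C8H18O2S

mol C = 40.98 / 44.01 = 0.9312; mass C = 0.9312 × 12.01 = 11.18 g
mol H = 2 × (18.87 / 18.02) = 2.094; mass H = 2.094 × 1.008 = 2.111 g
mol S = 7.457 / 64.07 = 0.1164; mass S = 3.733 g
mass O = 20.75 − (17.03) = 3.723 g → mol O = 0.2327
Divide by the smallest (0.1164 mol S): C 8.000, H 17.994, O 1.999, S 1.000
→ C8H18O2S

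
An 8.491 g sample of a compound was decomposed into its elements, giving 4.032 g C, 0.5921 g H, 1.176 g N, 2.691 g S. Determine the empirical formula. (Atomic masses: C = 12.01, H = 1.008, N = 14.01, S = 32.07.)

C4H7NS

Moles — C: 4.032 / 12.01 = 0.3357 mol; H: 0.5921 / 1.008 = 0.5874 mol; N: 1.176 / 14.01 = 0.08394 mol; S: 2.691 / 32.07 = 0.08391 mol
Ratios (÷ 0.08391): C 4.001, H 7.000, N 1.000, S 1.000
→ C4H7NS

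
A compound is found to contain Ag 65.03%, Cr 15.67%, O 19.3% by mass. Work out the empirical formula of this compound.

Ag2CrO4

Assume 100 g: 65.03 g Ag, 15.67 g Cr, 19.3 g O.
Moles — Ag: 65.03 / 107.87 = 0.6029 mol; Cr: 15.67 / 52.00 = 0.3013 mol; O: 19.3 / 16.00 = 1.206 mol
Smallest is Cr at 0.3013 mol; normalising gives Ag 2.001, Cr 1.000, O 4.003
≈ 2:1:4 → Ag2CrO4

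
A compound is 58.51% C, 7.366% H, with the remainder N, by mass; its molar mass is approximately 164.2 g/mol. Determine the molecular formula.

C8H12N4

Assume 100 g: 58.51 g C, 7.366 g H, 34.124 g N.
n(C) = 58.51/12.01 = 4.872, n(H) = 7.366/1.008 = 7.308, n(N) = 34.124/14.01 = 2.436
Ratios (÷ 2.436): C 2.000, H 3.000, N 1.000
≈ 2:3:1 → C2H3N
Empirical-formula mass = 41.05 g/mol
n = 164.2 / 41.05 = 4.00 ≈ 4
Molecular formula = (C2H3N)×4 = C8H12N4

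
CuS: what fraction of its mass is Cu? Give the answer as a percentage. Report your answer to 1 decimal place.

66.5%

Molar mass = 1(63.55) + 1(32.07) = 95.620 g/mol
Mass of Cu per mole = 1 × 63.55 = 63.550 g
% Cu = 63.550 / 95.620 × 100 = 66.5%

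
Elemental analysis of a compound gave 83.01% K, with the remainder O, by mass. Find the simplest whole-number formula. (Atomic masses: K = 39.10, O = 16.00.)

K2O

Assume 100 g: 83.01 g K, 16.99 g O.
Moles — K: 83.01 / 39.10 = 2.123 mol; O: 16.99 / 16.00 = 1.062 mol
Divide by the smallest (1.062 mol O): K 1.999, O 1.000
→ K2O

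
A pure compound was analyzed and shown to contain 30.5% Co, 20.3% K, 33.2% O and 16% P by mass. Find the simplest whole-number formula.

CoKO4P

Assume 100 g: 30.5 g Co, 20.3 g K, 33.2 g O, 16 g P.
n(Co) = 30.5/58.93 = 0.5176, n(K) = 20.3/39.10 = 0.5192, n(O) = 33.2/16.00 = 2.075, n(P) = 16/30.97 = 0.5166
Ratios (÷ 0.5166): Co 1.002, K 1.005, O 4.016, P 1.000
Ratio ≈ 1:1:4:1, so the empirical formula is CoKO4P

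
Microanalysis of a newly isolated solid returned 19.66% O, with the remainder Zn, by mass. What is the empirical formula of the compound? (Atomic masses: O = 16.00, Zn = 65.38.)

Assume 100 g: 19.66 g O, 80.34 g Zn.
Moles — O: 19.66 / 16.00 = 1.229 mol; Zn: 80.34 / 65.38 = 1.229 mol
Smallest is O at 1.229 mol; normalising gives O 1.000, Zn 1.000
Ratio ≈ 1:1, so the empirical formula is OZn

OZn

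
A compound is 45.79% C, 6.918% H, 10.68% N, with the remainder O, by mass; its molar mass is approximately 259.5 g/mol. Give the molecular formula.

C10H18N2O6

Assume 100 g: 45.79 g C, 6.918 g H, 10.68 g N, 36.612 g O.
Moles — C: 45.79 / 12.01 = 3.813 mol; H: 6.918 / 1.008 = 6.863 mol; N: 10.68 / 14.01 = 0.7623 mol; O: 36.612 / 16.00 = 2.288 mol
Smallest is N at 0.7623 mol; normalising gives C 5.001, H 9.003, N 1.000, O 3.002
→ C5H9NO3
Empirical-formula mass = 131.13 g/mol
n = 259.5 / 131.13 = 1.98 ≈ 2
Molecular formula = (C5H9NO3)×2 = C10H18N2O6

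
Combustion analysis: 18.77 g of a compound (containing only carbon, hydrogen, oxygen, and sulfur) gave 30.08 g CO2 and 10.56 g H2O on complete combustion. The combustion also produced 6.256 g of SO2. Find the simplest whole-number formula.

mol C = 30.08 / 44.01 = 0.6835; mass C = 0.6835 × 12.01 = 8.209 g
mol H = 2 × (10.56 / 18.02) = 1.172; mass H = 1.172 × 1.008 = 1.181 g
mol S = 6.256 / 64.07 = 0.09764; mass S = 3.131 g
mass O = 18.77 − (12.52) = 6.249 g → mol O = 0.3905
Ratios (÷ 0.09764): C 7.000, H 12.003, O 4.000, S 1.000
≈ 7:12:4:1 → C7H12O4S

C7H12O4S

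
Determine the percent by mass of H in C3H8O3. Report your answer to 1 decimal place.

8.8%

Molar mass = 3(12.01) + 8(1.008) + 3(16.00) = 92.094 g/mol
Mass of H per mole = 8 × 1.008 = 8.064 g
% H = 8.064 / 92.094 × 100 = 8.8%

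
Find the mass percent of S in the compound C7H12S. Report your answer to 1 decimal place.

Molar mass = 7(12.01) + 12(1.008) + 1(32.07) = 128.236 g/mol
Mass of S per mole = 1 × 32.07 = 32.070 g
% S = 32.070 / 128.236 × 100 = 25.0%

25.0%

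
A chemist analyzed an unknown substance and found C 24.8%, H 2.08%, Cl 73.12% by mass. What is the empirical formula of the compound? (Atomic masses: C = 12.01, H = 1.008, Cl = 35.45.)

Assume 100 g: 24.8 g C, 2.08 g H, 73.12 g Cl.
C: 24.8 g ÷ 12.01 g/mol = 2.065 mol
H: 2.08 g ÷ 1.008 g/mol = 2.063 mol
Cl: 73.12 g ÷ 35.45 g/mol = 2.063 mol
Smallest is Cl at 2.063 mol; normalising gives C 1.001, H 1.000, Cl 1.000
Ratio ≈ 1:1:1, so the empirical formula is CHCl

CHCl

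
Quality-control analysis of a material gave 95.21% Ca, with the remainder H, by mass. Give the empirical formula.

Assume 100 g: 95.21 g Ca, 4.79 g H.
n(Ca) = 95.21/40.08 = 2.375, n(H) = 4.79/1.008 = 4.752
Divide by the smallest (2.375 mol Ca): Ca 1.000, H 2.000
Ratio ≈ 1:2, so the empirical formula is CaH2

CaH2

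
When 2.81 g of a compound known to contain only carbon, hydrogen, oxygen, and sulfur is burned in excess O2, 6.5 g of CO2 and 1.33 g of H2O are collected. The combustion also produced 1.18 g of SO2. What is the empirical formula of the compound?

C8H8OS

mol C = 6.5 / 44.01 = 0.1477; mass C = 0.1477 × 12.01 = 1.774 g
mol H = 2 × (1.33 / 18.02) = 0.1476; mass H = 0.1476 × 1.008 = 0.1488 g
mol S = 1.18 / 64.07 = 0.01842; mass S = 0.5906 g
mass O = 2.81 − (2.513) = 0.2968 g → mol O = 0.01855
Ratios (÷ 0.01842): C 8.019, H 8.015, O 1.007, S 1.000
→ C8H8OS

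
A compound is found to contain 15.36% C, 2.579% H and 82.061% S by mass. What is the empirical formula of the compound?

Assume 100 g: 15.36 g C, 2.579 g H, 82.061 g S.
Moles — C: 15.36 / 12.01 = 1.279 mol; H: 2.579 / 1.008 = 2.559 mol; S: 82.061 / 32.07 = 2.559 mol
Ratios (÷ 1.279): C 1.000, H 2.001, S 2.001
≈ 1:2:2 → CH2S2

CH2S2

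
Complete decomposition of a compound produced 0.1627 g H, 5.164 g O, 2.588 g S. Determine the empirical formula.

H2O4S

H: 0.1627 g ÷ 1.008 g/mol = 0.1614 mol
O: 5.164 g ÷ 16.00 g/mol = 0.3227 mol
S: 2.588 g ÷ 32.07 g/mol = 0.0807 mol
Smallest is S at 0.0807 mol; normalising gives H 2.000, O 3.999, S 1.000
Ratio ≈ 2:4:1, so the empirical formula is H2O4S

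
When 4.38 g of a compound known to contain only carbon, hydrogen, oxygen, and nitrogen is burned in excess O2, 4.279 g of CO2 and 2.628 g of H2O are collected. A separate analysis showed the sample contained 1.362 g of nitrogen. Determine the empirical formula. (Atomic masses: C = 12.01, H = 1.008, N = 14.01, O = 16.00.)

mol C = 4.279 / 44.01 = 0.09723; mass C = 0.09723 × 12.01 = 1.168 g
mol H = 2 × (2.628 / 18.02) = 0.2917; mass H = 0.2917 × 1.008 = 0.2940 g
mol N = 1.362 / 14.01 = 0.09722
mass O = 4.38 − (2.824) = 1.556 g → mol O = 0.09727
Smallest is N at 0.09722 mol; normalising gives C 1.000, H 3.000, N 1.000, O 1.001
≈ 1:3:1:1 → CH3NO

CH3NO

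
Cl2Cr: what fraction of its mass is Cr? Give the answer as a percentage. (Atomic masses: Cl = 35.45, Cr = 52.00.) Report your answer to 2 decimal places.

42.31%

Molar mass = 2(35.45) + 1(52.00) = 122.900 g/mol
Mass of Cr per mole = 1 × 52.00 = 52.000 g
% Cr = 52.000 / 122.900 × 100 = 42.31%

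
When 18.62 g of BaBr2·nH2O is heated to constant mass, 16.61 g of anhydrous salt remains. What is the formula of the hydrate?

BaBr2·2H2O

Mass of water lost = 18.62 − 16.61 = 2.01 g → 2.01 / 18.02 = 0.1115 mol H2O
Molar mass of BaBr2 = 297.13 g/mol → mol BaBr2 = 16.61 / 297.13 = 0.0559
n = 0.1115 / 0.0559 = 2.00 ≈ 2 → BaBr2·2H2O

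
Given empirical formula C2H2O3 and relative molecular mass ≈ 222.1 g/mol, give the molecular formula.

C6H6O9

Empirical-formula mass = 74.04 g/mol
n = 222.1 / 74.04 = 3.00 ≈ 3
Molecular formula = (C2H2O3)3 = C6H6O9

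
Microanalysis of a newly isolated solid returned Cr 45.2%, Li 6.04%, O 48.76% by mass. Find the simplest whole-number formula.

Cr2Li2O7

Assume 100 g: 45.2 g Cr, 6.04 g Li, 48.76 g O.
Moles — Cr: 45.2 / 52.00 = 0.8692 mol; Li: 6.04 / 6.94 = 0.8703 mol; O: 48.76 / 16.00 = 3.047 mol
Smallest is Cr at 0.8692 mol; normalising gives Cr 1.000, Li 1.001, O 3.506
Scaling by 2: Cr 2.00, Li 2.00, O 7.01 → Cr2Li2O7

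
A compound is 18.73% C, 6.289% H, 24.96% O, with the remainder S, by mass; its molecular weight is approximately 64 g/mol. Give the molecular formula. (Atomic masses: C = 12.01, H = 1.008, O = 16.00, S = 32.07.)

CH4OS

Assume 100 g: 18.73 g C, 6.289 g H, 24.96 g O, 50.021 g S.
C: 18.73 g ÷ 12.01 g/mol = 1.56 mol
H: 6.289 g ÷ 1.008 g/mol = 6.239 mol
O: 24.96 g ÷ 16.00 g/mol = 1.56 mol
S: 50.021 g ÷ 32.07 g/mol = 1.56 mol
Smallest is C at 1.56 mol; normalising gives C 1.000, H 4.001, O 1.000, S 1.000
→ CH4OS
Empirical-formula mass = 64.11 g/mol
n = 64 / 64.11 = 1.00 ≈ 1
Molecular formula = empirical formula = CH4OS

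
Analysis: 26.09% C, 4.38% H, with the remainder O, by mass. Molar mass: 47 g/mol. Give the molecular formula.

Assume 100 g: 26.09 g C, 4.38 g H, 69.53 g O.
C: 26.09 g ÷ 12.01 g/mol = 2.172 mol
H: 4.38 g ÷ 1.008 g/mol = 4.345 mol
O: 69.53 g ÷ 16.00 g/mol = 4.346 mol
Divide by the smallest (2.172 mol C): C 1.000, H 2.000, O 2.000
→ CH2O2
Empirical-formula mass = 46.03 g/mol
n = 47 / 46.03 = 1.02 ≈ 1
Molecular formula = empirical formula = CH2O2

CH2O2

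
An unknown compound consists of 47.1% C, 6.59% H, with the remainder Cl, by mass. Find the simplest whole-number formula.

Assume 100 g: 47.1 g C, 6.59 g H, 46.31 g Cl.
Moles — C: 47.1 / 12.01 = 3.922 mol; H: 6.59 / 1.008 = 6.538 mol; Cl: 46.31 / 35.45 = 1.306 mol
Divide by the smallest (1.306 mol Cl): C 3.002, H 5.005, Cl 1.000
→ C3H5Cl

C3H5Cl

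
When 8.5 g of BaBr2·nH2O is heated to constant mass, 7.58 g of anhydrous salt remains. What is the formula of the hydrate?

Mass of water lost = 8.5 − 7.58 = 0.92 g → 0.92 / 18.02 = 0.05105 mol H2O
Molar mass of BaBr2 = 297.13 g/mol → mol BaBr2 = 7.58 / 297.13 = 0.02551
n = 0.05105 / 0.02551 = 2.00 ≈ 2 → BaBr2·2H2O

BaBr2·2H2O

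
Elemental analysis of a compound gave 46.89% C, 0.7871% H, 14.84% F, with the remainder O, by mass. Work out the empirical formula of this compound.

C5HFO3

Assume 100 g: 46.89 g C, 0.7871 g H, 14.84 g F, 37.483 g O.
C: 46.89 g ÷ 12.01 g/mol = 3.904 mol
H: 0.7871 g ÷ 1.008 g/mol = 0.7809 mol
F: 14.84 g ÷ 19.00 g/mol = 0.7811 mol
O: 37.483 g ÷ 16.00 g/mol = 2.343 mol
Smallest is H at 0.7809 mol; normalising gives C 5.000, H 1.000, F 1.000, O 3.000
Ratio ≈ 5:1:1:3, so the empirical formula is C5HFO3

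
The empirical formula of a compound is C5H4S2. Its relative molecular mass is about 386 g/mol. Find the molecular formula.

C15H12S6

Empirical-formula mass = 128.22 g/mol
n = 386 / 128.22 = 3.01 ≈ 3
Molecular formula = (C5H4S2)3 = C15H12S6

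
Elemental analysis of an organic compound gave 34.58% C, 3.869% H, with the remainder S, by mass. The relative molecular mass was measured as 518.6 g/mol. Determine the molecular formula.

Assume 100 g: 34.58 g C, 3.869 g H, 61.551 g S.
n(C) = 34.58/12.01 = 2.879, n(H) = 3.869/1.008 = 3.838, n(S) = 61.551/32.07 = 1.919
Smallest is S at 1.919 mol; normalising gives C 1.500, H 2.000, S 1.000
Multiply by 2: C 3.00, H 4.00, S 2.00 → C3H4S2
Empirical-formula mass = 104.20 g/mol
n = 518.6 / 104.20 = 4.98 ≈ 5
Molecular formula = (C3H4S2)×5 = C15H20S10

C15H20S10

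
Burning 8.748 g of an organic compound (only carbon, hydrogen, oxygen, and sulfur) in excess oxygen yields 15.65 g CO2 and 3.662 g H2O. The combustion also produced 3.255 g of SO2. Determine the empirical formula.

C7H8O3S

mol C = 15.65 / 44.01 = 0.3556; mass C = 0.3556 × 12.01 = 4.271 g
mol H = 2 × (3.662 / 18.02) = 0.4064; mass H = 0.4064 × 1.008 = 0.4097 g
mol S = 3.255 / 64.07 = 0.05080; mass S = 1.629 g
mass O = 8.748 − (6.310) = 2.438 g → mol O = 0.1524
Smallest is S at 0.0508 mol; normalising gives C 6.999, H 8.000, O 3.000, S 1.000
→ C7H8O3S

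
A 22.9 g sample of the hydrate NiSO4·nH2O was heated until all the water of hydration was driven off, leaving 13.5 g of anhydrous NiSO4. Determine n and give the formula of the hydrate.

NiSO4·6H2O

Mass of water lost = 22.9 − 13.5 = 9.4 g → 9.4 / 18.02 = 0.5216 mol H2O
Molar mass of NiSO4 = 154.76 g/mol → mol NiSO4 = 13.5 / 154.76 = 0.08723
n = 0.5216 / 0.08723 = 5.98 ≈ 6 → NiSO4·6H2O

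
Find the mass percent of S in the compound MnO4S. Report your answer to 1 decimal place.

21.2%

Molar mass = 1(54.94) + 4(16.00) + 1(32.07) = 151.010 g/mol
Mass of S per mole = 1 × 32.07 = 32.070 g
% S = 32.070 / 151.010 × 100 = 21.2%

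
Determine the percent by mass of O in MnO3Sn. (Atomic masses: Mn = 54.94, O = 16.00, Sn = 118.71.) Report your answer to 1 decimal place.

21.7%

Molar mass = 1(54.94) + 3(16.00) + 1(118.71) = 221.650 g/mol
Mass of O per mole = 3 × 16.00 = 48.000 g
% O = 48.000 / 221.650 × 100 = 21.7%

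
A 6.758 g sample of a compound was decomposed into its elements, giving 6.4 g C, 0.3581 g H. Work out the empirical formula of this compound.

C3H2

n(C) = 6.4/12.01 = 0.5329, n(H) = 0.3581/1.008 = 0.3553
Divide by the smallest (0.3553 mol H): C 1.500, H 1.000
Scaling by 2: C 3.00, H 2.00 → C3H2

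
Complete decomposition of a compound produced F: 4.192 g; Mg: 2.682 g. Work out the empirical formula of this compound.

Moles — F: 4.192 / 19.00 = 0.2206 mol; Mg: 2.682 / 24.31 = 0.1103 mol
Divide by the smallest (0.1103 mol Mg): F 2.000, Mg 1.000
→ F2Mg

F2Mg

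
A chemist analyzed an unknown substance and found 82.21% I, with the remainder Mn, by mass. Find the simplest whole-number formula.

I2Mn

Assume 100 g: 82.21 g I, 17.79 g Mn.
Moles — I: 82.21 / 126.90 = 0.6478 mol; Mn: 17.79 / 54.94 = 0.3238 mol
Ratios (÷ 0.3238): I 2.001, Mn 1.000
Ratio ≈ 2:1, so the empirical formula is I2Mn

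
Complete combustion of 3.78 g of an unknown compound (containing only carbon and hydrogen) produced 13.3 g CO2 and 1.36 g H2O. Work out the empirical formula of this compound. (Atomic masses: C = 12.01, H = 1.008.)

mol C = 13.3 / 44.01 = 0.3022; mass C = 0.3022 × 12.01 = 3.629 g
mol H = 2 × (1.36 / 18.02) = 0.1509; mass H = 0.1509 × 1.008 = 0.1522 g
Smallest is H at 0.1509 mol; normalising gives C 2.002, H 1.000
≈ 2:1 → C2H

C2H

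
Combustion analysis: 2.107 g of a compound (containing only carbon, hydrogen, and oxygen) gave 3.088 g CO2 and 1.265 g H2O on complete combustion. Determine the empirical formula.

mol C = 3.088 / 44.01 = 0.07017; mass C = 0.07017 × 12.01 = 0.8427 g
mol H = 2 × (1.265 / 18.02) = 0.1404; mass H = 0.1404 × 1.008 = 0.1415 g
mass O = 2.107 − (0.9842) = 1.123 g → mol O = 0.07017
Smallest is C at 0.07017 mol; normalising gives C 1.000, H 2.001, O 1.000
→ CH2O

CH2O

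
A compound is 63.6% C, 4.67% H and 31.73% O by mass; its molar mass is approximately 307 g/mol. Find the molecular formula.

Assume 100 g: 63.6 g C, 4.67 g H, 31.73 g O.
C: 63.6 g ÷ 12.01 g/mol = 5.296 mol
H: 4.67 g ÷ 1.008 g/mol = 4.633 mol
O: 31.73 g ÷ 16.00 g/mol = 1.983 mol
Smallest is O at 1.983 mol; normalising gives C 2.670, H 2.336, O 1.000
Multiply by 3: C 8.01, H 7.01, O 3.00 → C8H7O3
Empirical-formula mass = 151.14 g/mol
n = 307 / 151.14 = 2.03 ≈ 2
Molecular formula = (C8H7O3)×2 = C16H14O6

C16H14O6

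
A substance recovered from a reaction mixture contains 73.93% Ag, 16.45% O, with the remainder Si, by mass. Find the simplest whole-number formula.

Assume 100 g: 73.93 g Ag, 16.45 g O, 9.62 g Si.
Ag: 73.93 g ÷ 107.87 g/mol = 0.6854 mol
O: 16.45 g ÷ 16.00 g/mol = 1.028 mol
Si: 9.62 g ÷ 28.09 g/mol = 0.3425 mol
Smallest is Si at 0.3425 mol; normalising gives Ag 2.001, O 3.002, Si 1.000
→ Ag2O3Si

Ag2O3Si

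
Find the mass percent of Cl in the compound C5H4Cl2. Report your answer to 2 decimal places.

52.53%

Molar mass = 5(12.01) + 4(1.008) + 2(35.45) = 134.982 g/mol
Mass of Cl per mole = 2 × 35.45 = 70.900 g
% Cl = 70.900 / 134.982 × 100 = 52.53%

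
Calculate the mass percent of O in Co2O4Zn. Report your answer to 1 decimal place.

Molar mass = 2(58.93) + 4(16.00) + 1(65.38) = 247.240 g/mol
Mass of O per mole = 4 × 16.00 = 64.000 g
% O = 64.000 / 247.240 × 100 = 25.9%

25.9%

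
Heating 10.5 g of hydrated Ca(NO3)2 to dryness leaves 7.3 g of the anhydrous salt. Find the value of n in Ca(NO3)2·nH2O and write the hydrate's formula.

Mass of water lost = 10.5 − 7.3 = 3.2 g → 3.2 / 18.02 = 0.1776 mol H2O
Molar mass of Ca(NO3)2 = 164.10 g/mol → mol Ca(NO3)2 = 7.3 / 164.10 = 0.04449
n = 0.1776 / 0.04449 = 3.99 ≈ 4 → Ca(NO3)2·4H2O

Ca(NO3)2·4H2O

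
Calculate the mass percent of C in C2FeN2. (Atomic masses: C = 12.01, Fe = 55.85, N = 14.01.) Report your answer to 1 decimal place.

Molar mass = 2(12.01) + 1(55.85) + 2(14.01) = 107.890 g/mol
Mass of C per mole = 2 × 12.01 = 24.020 g
% C = 24.020 / 107.890 × 100 = 22.3%

22.3%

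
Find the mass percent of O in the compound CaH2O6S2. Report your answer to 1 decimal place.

Molar mass = 1(40.08) + 2(1.008) + 6(16.00) + 2(32.07) = 202.236 g/mol
Mass of O per mole = 6 × 16.00 = 96.000 g
% O = 96.000 / 202.236 × 100 = 47.5%

47.5%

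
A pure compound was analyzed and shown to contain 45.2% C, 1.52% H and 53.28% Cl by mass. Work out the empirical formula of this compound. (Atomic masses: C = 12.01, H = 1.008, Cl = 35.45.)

Assume 100 g: 45.2 g C, 1.52 g H, 53.28 g Cl.
C: 45.2 g ÷ 12.01 g/mol = 3.764 mol
H: 1.52 g ÷ 1.008 g/mol = 1.508 mol
Cl: 53.28 g ÷ 35.45 g/mol = 1.503 mol
Divide by the smallest (1.503 mol Cl): C 2.504, H 1.003, Cl 1.000
Scaling by 2: C 5.01, H 2.01, Cl 2.00 → C5H2Cl2

C5H2Cl2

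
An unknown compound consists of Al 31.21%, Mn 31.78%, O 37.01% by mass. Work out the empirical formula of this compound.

Assume 100 g: 31.21 g Al, 31.78 g Mn, 37.01 g O.
Al: 31.21 g ÷ 26.98 g/mol = 1.157 mol
Mn: 31.78 g ÷ 54.94 g/mol = 0.5784 mol
O: 37.01 g ÷ 16.00 g/mol = 2.313 mol
Smallest is Mn at 0.5784 mol; normalising gives Al 2.000, Mn 1.000, O 3.999
Ratio ≈ 2:1:4, so the empirical formula is Al2MnO4

Al2MnO4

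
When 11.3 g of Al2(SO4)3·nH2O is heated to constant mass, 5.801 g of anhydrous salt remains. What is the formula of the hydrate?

Al2(SO4)3·18H2O

Mass of water lost = 11.3 − 5.801 = 5.499 g → 5.499 / 18.02 = 0.3052 mol H2O
Molar mass of Al2(SO4)3 = 342.17 g/mol → mol Al2(SO4)3 = 5.801 / 342.17 = 0.01695
n = 0.3052 / 0.01695 = 18.00 ≈ 18 → Al2(SO4)3·18H2O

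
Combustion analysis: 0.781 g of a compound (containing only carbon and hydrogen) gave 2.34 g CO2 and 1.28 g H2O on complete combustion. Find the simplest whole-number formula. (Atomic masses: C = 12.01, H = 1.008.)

C3H8

mol C = 2.34 / 44.01 = 0.05317; mass C = 0.05317 × 12.01 = 0.6386 g
mol H = 2 × (1.28 / 18.02) = 0.1421; mass H = 0.1421 × 1.008 = 0.1432 g
Divide by the smallest (0.05317 mol C): C 1.000, H 2.672
Scaling by 3: C 3.00, H 8.02 → C3H8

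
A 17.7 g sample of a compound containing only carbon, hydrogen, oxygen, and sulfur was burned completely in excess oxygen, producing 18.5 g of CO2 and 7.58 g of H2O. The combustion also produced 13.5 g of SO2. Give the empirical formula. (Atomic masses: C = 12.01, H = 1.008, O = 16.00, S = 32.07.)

C4H8O3S2

mol C = 18.5 / 44.01 = 0.4204; mass C = 0.4204 × 12.01 = 5.049 g
mol H = 2 × (7.58 / 18.02) = 0.8413; mass H = 0.8413 × 1.008 = 0.8480 g
mol S = 13.5 / 64.07 = 0.2107; mass S = 6.757 g
mass O = 17.7 − (12.65) = 5.046 g → mol O = 0.3154
Smallest is S at 0.2107 mol; normalising gives C 1.995, H 3.993, O 1.497, S 1.000
Multiply by 2: C 3.99, H 7.99, O 2.99, S 2.00 → C4H8O3S2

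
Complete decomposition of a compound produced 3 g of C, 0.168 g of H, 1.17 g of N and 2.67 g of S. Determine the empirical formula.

n(C) = 3/12.01 = 0.2498, n(H) = 0.168/1.008 = 0.1667, n(N) = 1.17/14.01 = 0.08351, n(S) = 2.67/32.07 = 0.08326
Ratios (÷ 0.08326): C 3.000, H 2.002, N 1.003, S 1.000
→ C3H2NS

C3H2NS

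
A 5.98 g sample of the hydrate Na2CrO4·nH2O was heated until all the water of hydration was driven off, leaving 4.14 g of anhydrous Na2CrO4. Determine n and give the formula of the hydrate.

Mass of water lost = 5.98 − 4.14 = 1.84 g → 1.84 / 18.02 = 0.1021 mol H2O
Molar mass of Na2CrO4 = 161.98 g/mol → mol Na2CrO4 = 4.14 / 161.98 = 0.02556
n = 0.1021 / 0.02556 = 4.00 ≈ 4 → Na2CrO4·4H2O

Na2CrO4·4H2O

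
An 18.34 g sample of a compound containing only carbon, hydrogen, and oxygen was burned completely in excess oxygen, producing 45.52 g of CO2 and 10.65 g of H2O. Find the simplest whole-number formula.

C7H8O2

mol C = 45.52 / 44.01 = 1.034; mass C = 1.034 × 12.01 = 12.42 g
mol H = 2 × (10.65 / 18.02) = 1.182; mass H = 1.182 × 1.008 = 1.191 g
mass O = 18.34 − (13.61) = 4.726 g → mol O = 0.2954
Ratios (÷ 0.2954): C 3.501, H 4.001, O 1.000
Multiply by 2: C 7.00, H 8.00, O 2.00 → C7H8O2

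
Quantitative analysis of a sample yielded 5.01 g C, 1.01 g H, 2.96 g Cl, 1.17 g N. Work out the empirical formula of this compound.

Moles — C: 5.01 / 12.01 = 0.4172 mol; H: 1.01 / 1.008 = 1.002 mol; Cl: 2.96 / 35.45 = 0.0835 mol; N: 1.17 / 14.01 = 0.08351 mol
Ratios (÷ 0.0835): C 4.996, H 12.000, Cl 1.000, N 1.000
→ C5H12ClN

C5H12ClN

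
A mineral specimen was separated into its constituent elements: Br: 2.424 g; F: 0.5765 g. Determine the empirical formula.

BrF

n(Br) = 2.424/79.90 = 0.03034, n(F) = 0.5765/19.00 = 0.03034
Divide by the smallest (0.03034 mol Br): Br 1.000, F 1.000
→ BrF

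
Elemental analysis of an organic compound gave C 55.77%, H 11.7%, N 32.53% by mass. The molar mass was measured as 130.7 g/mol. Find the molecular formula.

Assume 100 g: 55.77 g C, 11.7 g H, 32.53 g N.
n(C) = 55.77/12.01 = 4.644, n(H) = 11.7/1.008 = 11.61, n(N) = 32.53/14.01 = 2.322
Smallest is N at 2.322 mol; normalising gives C 2.000, H 4.999, N 1.000
≈ 2:5:1 → C2H5N
Empirical-formula mass = 43.07 g/mol
n = 130.7 / 43.07 = 3.03 ≈ 3
Molecular formula = (C2H5N)×3 = C6H15N3

C6H15N3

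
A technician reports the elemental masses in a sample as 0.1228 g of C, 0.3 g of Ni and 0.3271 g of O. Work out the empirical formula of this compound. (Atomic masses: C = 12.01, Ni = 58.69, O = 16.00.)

n(C) = 0.1228/12.01 = 0.01022, n(Ni) = 0.3/58.69 = 0.005112, n(O) = 0.3271/16.00 = 0.02044
Divide by the smallest (0.005112 mol Ni): C 2.000, Ni 1.000, O 3.999
≈ 2:1:4 → C2NiO4

C2NiO4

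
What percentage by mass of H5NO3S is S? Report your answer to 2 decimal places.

32.35%

Molar mass = 5(1.008) + 1(14.01) + 3(16.00) + 1(32.07) = 99.120 g/mol
Mass of S per mole = 1 × 32.07 = 32.070 g
% S = 32.070 / 99.120 × 100 = 32.35%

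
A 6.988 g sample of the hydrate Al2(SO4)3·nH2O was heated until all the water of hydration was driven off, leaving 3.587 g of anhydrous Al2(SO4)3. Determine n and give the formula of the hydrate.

Mass of water lost = 6.988 − 3.587 = 3.401 g → 3.401 / 18.02 = 0.1887 mol H2O
Molar mass of Al2(SO4)3 = 342.17 g/mol → mol Al2(SO4)3 = 3.587 / 342.17 = 0.01048
n = 0.1887 / 0.01048 = 18.00 ≈ 18 → Al2(SO4)3·18H2O

Al2(SO4)3·18H2O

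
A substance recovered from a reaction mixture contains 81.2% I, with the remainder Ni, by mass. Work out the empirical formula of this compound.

I2Ni

Assume 100 g: 81.2 g I, 18.8 g Ni.
Moles — I: 81.2 / 126.90 = 0.6399 mol; Ni: 18.8 / 58.69 = 0.3203 mol
Smallest is Ni at 0.3203 mol; normalising gives I 1.998, Ni 1.000
≈ 2:1 → I2Ni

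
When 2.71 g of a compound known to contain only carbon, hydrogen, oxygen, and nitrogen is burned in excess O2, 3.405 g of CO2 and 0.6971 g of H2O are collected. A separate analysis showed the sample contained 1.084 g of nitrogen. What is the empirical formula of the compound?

C2H2N2O

mol C = 3.405 / 44.01 = 0.07737; mass C = 0.07737 × 12.01 = 0.9292 g
mol H = 2 × (0.6971 / 18.02) = 0.07737; mass H = 0.07737 × 1.008 = 0.07799 g
mol N = 1.084 / 14.01 = 0.07737
mass O = 2.71 − (2.091) = 0.6188 g → mol O = 0.03868
Ratios (÷ 0.03868): C 2.000, H 2.000, N 2.001, O 1.000
→ C2H2N2O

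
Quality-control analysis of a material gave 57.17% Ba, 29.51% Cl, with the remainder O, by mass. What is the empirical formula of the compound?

BaCl2O2

Assume 100 g: 57.17 g Ba, 29.51 g Cl, 13.32 g O.
n(Ba) = 57.17/137.33 = 0.4163, n(Cl) = 29.51/35.45 = 0.8324, n(O) = 13.32/16.00 = 0.8325
Smallest is Ba at 0.4163 mol; normalising gives Ba 1.000, Cl 2.000, O 2.000
≈ 1:2:2 → BaCl2O2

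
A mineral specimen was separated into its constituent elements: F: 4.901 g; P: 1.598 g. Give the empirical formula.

n(F) = 4.901/19.00 = 0.2579, n(P) = 1.598/30.97 = 0.0516
Smallest is P at 0.0516 mol; normalising gives F 4.999, P 1.000
≈ 5:1 → F5P

F5P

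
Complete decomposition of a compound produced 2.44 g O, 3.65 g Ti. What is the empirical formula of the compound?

O2Ti

O: 2.44 g ÷ 16.00 g/mol = 0.1525 mol
Ti: 3.65 g ÷ 47.87 g/mol = 0.07625 mol
Divide by the smallest (0.07625 mol Ti): O 2.000, Ti 1.000
≈ 2:1 → O2Ti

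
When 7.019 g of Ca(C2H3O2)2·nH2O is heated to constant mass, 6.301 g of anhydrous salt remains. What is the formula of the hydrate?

Mass of water lost = 7.019 − 6.301 = 0.718 g → 0.718 / 18.02 = 0.03984 mol H2O
Molar mass of Ca(C2H3O2)2 = 158.17 g/mol → mol Ca(C2H3O2)2 = 6.301 / 158.17 = 0.03984
n = 0.03984 / 0.03984 = 1.00 ≈ 1 → Ca(C2H3O2)2·H2O

Ca(C2H3O2)2·H2O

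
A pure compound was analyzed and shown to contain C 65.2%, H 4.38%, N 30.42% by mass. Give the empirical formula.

C5H4N2

Assume 100 g: 65.2 g C, 4.38 g H, 30.42 g N.
n(C) = 65.2/12.01 = 5.429, n(H) = 4.38/1.008 = 4.345, n(N) = 30.42/14.01 = 2.171
Divide by the smallest (2.171 mol N): C 2.500, H 2.001, N 1.000
×2: C 5.00, H 4.00, N 2.00 → C5H4N2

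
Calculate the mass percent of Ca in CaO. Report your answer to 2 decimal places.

Molar mass = 1(40.08) + 1(16.00) = 56.080 g/mol
Mass of Ca per mole = 1 × 40.08 = 40.080 g
% Ca = 40.080 / 56.080 × 100 = 71.47%

71.47%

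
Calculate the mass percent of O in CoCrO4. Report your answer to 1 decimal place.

Molar mass = 1(58.93) + 1(52.00) + 4(16.00) = 174.930 g/mol
Mass of O per mole = 4 × 16.00 = 64.000 g
% O = 64.000 / 174.930 × 100 = 36.6%

36.6%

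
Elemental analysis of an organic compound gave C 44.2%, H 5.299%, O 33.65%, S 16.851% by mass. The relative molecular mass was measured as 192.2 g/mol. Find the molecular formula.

C7H10O4S

Assume 100 g: 44.2 g C, 5.299 g H, 33.65 g O, 16.851 g S.
C: 44.2 g ÷ 12.01 g/mol = 3.68 mol
H: 5.299 g ÷ 1.008 g/mol = 5.257 mol
O: 33.65 g ÷ 16.00 g/mol = 2.103 mol
S: 16.851 g ÷ 32.07 g/mol = 0.5254 mol
Ratios (÷ 0.5254): C 7.004, H 10.005, O 4.003, S 1.000
Ratio ≈ 7:10:4:1, so the empirical formula is C7H10O4S
Empirical-formula mass = 190.22 g/mol
n = 192.2 / 190.22 = 1.01 ≈ 1
Molecular formula = empirical formula = C7H10O4S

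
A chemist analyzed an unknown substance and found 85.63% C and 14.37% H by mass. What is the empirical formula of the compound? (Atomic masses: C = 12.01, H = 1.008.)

Assume 100 g: 85.63 g C, 14.37 g H.
n(C) = 85.63/12.01 = 7.13, n(H) = 14.37/1.008 = 14.26
Divide by the smallest (7.13 mol C): C 1.000, H 1.999
≈ 1:2 → CH2

CH2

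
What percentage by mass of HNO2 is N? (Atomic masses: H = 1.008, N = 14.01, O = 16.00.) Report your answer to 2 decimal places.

29.80%

Molar mass = 1(1.008) + 1(14.01) + 2(16.00) = 47.018 g/mol
Mass of N per mole = 1 × 14.01 = 14.010 g
% N = 14.010 / 47.018 × 100 = 29.80%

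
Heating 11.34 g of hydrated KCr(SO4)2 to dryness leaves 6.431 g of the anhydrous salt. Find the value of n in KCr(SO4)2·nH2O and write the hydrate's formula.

KCr(SO4)2·12H2O

Mass of water lost = 11.34 − 6.431 = 4.909 g → 4.909 / 18.02 = 0.2724 mol H2O
Molar mass of KCr(SO4)2 = 283.24 g/mol → mol KCr(SO4)2 = 6.431 / 283.24 = 0.02271
n = 0.2724 / 0.02271 = 12.00 ≈ 12 → KCr(SO4)2·12H2O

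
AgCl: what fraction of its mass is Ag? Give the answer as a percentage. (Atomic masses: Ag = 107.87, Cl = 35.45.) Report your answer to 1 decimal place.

75.3%

Molar mass = 1(107.87) + 1(35.45) = 143.320 g/mol
Mass of Ag per mole = 1 × 107.87 = 107.870 g
% Ag = 107.870 / 143.320 × 100 = 75.3%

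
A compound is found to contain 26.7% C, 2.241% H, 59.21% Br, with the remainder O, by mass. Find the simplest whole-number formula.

C3H3BrO

Assume 100 g: 26.7 g C, 2.241 g H, 59.21 g Br, 11.849 g O.
n(C) = 26.7/12.01 = 2.223, n(H) = 2.241/1.008 = 2.223, n(Br) = 59.21/79.90 = 0.7411, n(O) = 11.849/16.00 = 0.7406
Divide by the smallest (0.7406 mol O): C 3.002, H 3.002, Br 1.001, O 1.000
Ratio ≈ 3:3:1:1, so the empirical formula is C3H3BrO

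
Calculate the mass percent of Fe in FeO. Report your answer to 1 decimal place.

Molar mass = 1(55.85) + 1(16.00) = 71.850 g/mol
Mass of Fe per mole = 1 × 55.85 = 55.850 g
% Fe = 55.850 / 71.850 × 100 = 77.7%

77.7%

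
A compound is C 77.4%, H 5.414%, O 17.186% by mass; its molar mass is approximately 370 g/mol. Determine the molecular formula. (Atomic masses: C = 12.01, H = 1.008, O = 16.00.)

Assume 100 g: 77.4 g C, 5.414 g H, 17.186 g O.
Moles — C: 77.4 / 12.01 = 6.445 mol; H: 5.414 / 1.008 = 5.371 mol; O: 17.186 / 16.00 = 1.074 mol
Smallest is O at 1.074 mol; normalising gives C 6.000, H 5.000, O 1.000
→ C6H5O
Empirical-formula mass = 93.10 g/mol
n = 370 / 93.10 = 3.97 ≈ 4
Molecular formula = (C6H5O)×4 = C24H20O4

C24H20O4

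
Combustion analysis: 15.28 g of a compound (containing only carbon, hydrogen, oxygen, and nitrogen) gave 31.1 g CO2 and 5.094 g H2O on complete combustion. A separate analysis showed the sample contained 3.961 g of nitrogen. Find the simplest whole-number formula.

C5H4N2O

mol C = 31.1 / 44.01 = 0.7067; mass C = 0.7067 × 12.01 = 8.487 g
mol H = 2 × (5.094 / 18.02) = 0.5654; mass H = 0.5654 × 1.008 = 0.5699 g
mol N = 3.961 / 14.01 = 0.2827
mass O = 15.28 − (13.02) = 2.262 g → mol O = 0.1414
Divide by the smallest (0.1414 mol O): C 4.998, H 3.999, N 2.000, O 1.000
≈ 5:4:2:1 → C5H4N2O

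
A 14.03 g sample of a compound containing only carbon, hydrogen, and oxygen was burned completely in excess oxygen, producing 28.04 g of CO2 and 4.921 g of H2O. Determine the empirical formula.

mol C = 28.04 / 44.01 = 0.6371; mass C = 0.6371 × 12.01 = 7.652 g
mol H = 2 × (4.921 / 18.02) = 0.5462; mass H = 0.5462 × 1.008 = 0.5505 g
mass O = 14.03 − (8.202) = 5.828 g → mol O = 0.3642
Smallest is O at 0.3642 mol; normalising gives C 1.749, H 1.500, O 1.000
Multiply by 4: C 7.00, H 6.00, O 4.00 → C7H6O4

C7H6O4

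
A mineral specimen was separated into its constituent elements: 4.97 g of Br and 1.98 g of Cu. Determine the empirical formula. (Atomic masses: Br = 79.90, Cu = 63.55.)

Moles — Br: 4.97 / 79.90 = 0.0622 mol; Cu: 1.98 / 63.55 = 0.03116 mol
Ratios (÷ 0.03116): Br 1.996, Cu 1.000
≈ 2:1 → Br2Cu

Br2Cu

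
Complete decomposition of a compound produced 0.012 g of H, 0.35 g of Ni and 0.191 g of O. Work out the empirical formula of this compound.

H2NiO2

H: 0.012 g ÷ 1.008 g/mol = 0.0119 mol
Ni: 0.35 g ÷ 58.69 g/mol = 0.005964 mol
O: 0.191 g ÷ 16.00 g/mol = 0.01194 mol
Ratios (÷ 0.005964): H 1.996, Ni 1.000, O 2.002
≈ 2:1:2 → H2NiO2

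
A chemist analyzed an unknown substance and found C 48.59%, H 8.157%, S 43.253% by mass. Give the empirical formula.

Assume 100 g: 48.59 g C, 8.157 g H, 43.253 g S.
n(C) = 48.59/12.01 = 4.046, n(H) = 8.157/1.008 = 8.092, n(S) = 43.253/32.07 = 1.349
Divide by the smallest (1.349 mol S): C 3.000, H 6.000, S 1.000
→ C3H6S

C3H6S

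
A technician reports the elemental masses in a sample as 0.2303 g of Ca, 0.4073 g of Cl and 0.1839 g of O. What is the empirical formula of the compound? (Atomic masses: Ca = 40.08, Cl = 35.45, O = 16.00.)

CaCl2O2

n(Ca) = 0.2303/40.08 = 0.005746, n(Cl) = 0.4073/35.45 = 0.01149, n(O) = 0.1839/16.00 = 0.01149
Divide by the smallest (0.005746 mol Ca): Ca 1.000, Cl 2.000, O 2.000
≈ 1:2:2 → CaCl2O2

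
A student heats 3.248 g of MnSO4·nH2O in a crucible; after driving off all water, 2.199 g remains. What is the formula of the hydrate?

MnSO4·4H2O

Mass of water lost = 3.248 − 2.199 = 1.049 g → 1.049 / 18.02 = 0.05821 mol H2O
Molar mass of MnSO4 = 151.01 g/mol → mol MnSO4 = 2.199 / 151.01 = 0.01456
n = 0.05821 / 0.01456 = 4.00 ≈ 4 → MnSO4·4H2O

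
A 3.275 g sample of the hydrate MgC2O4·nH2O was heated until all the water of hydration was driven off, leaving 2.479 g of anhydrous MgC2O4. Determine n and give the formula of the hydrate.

MgC2O4·2H2O

Mass of water lost = 3.275 − 2.479 = 0.796 g → 0.796 / 18.02 = 0.04417 mol H2O
Molar mass of MgC2O4 = 112.33 g/mol → mol MgC2O4 = 2.479 / 112.33 = 0.02207
n = 0.04417 / 0.02207 = 2.00 ≈ 2 → MgC2O4·2H2O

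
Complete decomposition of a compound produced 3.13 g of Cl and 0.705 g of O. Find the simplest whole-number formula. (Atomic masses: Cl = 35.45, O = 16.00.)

Cl: 3.13 g ÷ 35.45 g/mol = 0.08829 mol
O: 0.705 g ÷ 16.00 g/mol = 0.04406 mol
Divide by the smallest (0.04406 mol O): Cl 2.004, O 1.000
≈ 2:1 → Cl2O

Cl2O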